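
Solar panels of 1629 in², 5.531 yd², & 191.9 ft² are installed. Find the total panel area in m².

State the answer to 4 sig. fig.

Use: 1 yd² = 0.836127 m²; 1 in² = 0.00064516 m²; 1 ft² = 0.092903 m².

1629 in² × 0.00064516 → 1.05097 m²
5.531 yd² × 0.836127 → 4.62462 m²
191.9 ft² × 0.092903 → 17.8281 m²
Total: 1.05097 + 4.62462 + 17.8281 = 23.5037 m²

23.50 m²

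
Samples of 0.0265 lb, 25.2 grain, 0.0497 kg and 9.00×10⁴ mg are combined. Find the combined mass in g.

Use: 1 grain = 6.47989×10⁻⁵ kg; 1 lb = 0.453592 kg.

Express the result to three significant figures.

153 g

0.0265 lb × 0.453592 = 0.0120202 kg
25.2 grain × 6.47989×10⁻⁵ = 0.00163293 kg
0.0497 kg (already kg)
9.00×10⁴ mg × 10⁻⁶ = 0.09 kg
Total: 0.0120202 + 0.00163293 + 0.0497 + 0.09 = 0.153353 kg
In g: 0.153353 / 0.001 = 153.353 g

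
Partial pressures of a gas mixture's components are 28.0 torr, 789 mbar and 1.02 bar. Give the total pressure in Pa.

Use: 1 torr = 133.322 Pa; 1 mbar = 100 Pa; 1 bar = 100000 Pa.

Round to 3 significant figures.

1.85×10⁵ Pa

28.0 torr × 133.322 → 3733.02 Pa
789 mbar × 100 → 78900 Pa
1.02 bar × 100000 → 102000 Pa
Sum: 3733.02 + 78900 + 102000 = 184633 Pa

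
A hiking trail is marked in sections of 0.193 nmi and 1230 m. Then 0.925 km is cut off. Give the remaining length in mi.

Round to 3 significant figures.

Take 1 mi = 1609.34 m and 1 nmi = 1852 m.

0.193 nmi × 1852 = 357.436 m
1230 m (already m)
0.925 km × 1000 = 925 m
Result: 357.436 + 1230 − 925 = 662.436 m
In mi: 662.436 / 1609.34 = 0.41162 mi

0.412 mi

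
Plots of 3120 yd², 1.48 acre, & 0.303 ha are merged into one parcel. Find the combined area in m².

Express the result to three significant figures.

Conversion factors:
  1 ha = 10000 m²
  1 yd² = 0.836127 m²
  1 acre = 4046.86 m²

1.16×10⁴ m²

3120 yd² × 0.836127 = 2608.72 m²
1.48 acre × 4046.86 = 5989.35 m²
0.303 ha × 10000 = 3030 m²
Combined: 2608.72 + 5989.35 + 3030 = 11628.1 m²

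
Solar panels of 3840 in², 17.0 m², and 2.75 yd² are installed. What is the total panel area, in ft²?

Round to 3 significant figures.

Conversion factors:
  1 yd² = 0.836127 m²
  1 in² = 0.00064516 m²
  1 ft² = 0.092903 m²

234 ft²

3840 in² × 0.00064516 = 2.47741 m²
17.0 m² (already m²)
2.75 yd² × 0.836127 = 2.29935 m²
Combined: 2.47741 + 17 + 2.29935 = 21.7768 m²
In ft²: 21.7768 / 0.092903 = 234.404 ft²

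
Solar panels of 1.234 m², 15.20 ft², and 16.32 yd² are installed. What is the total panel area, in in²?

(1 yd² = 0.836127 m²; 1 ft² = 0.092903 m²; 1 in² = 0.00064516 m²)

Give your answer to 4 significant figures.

1.234 m² (already m²)
15.20 ft² × 0.092903 = 1.41213 m²
16.32 yd² × 0.836127 = 13.6456 m²
Sum: 1.234 + 1.41213 + 13.6456 = 16.2917 m²
In in²: 16.2917 / 0.00064516 = 25252.2 in²

2.525×10⁴ in²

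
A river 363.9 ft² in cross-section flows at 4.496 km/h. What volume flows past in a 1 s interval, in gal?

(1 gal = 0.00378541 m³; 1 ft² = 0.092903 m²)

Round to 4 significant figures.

4.496 km/h × (1/3.6) → 1.24889 m/s
363.9 ft² × 0.092903 → 33.8074 m²
V = v × A × t = 1.24889 m/s × 33.8074 m² × 1 s = 42.2217 m³
42.2217 m³ ÷ (0.00378541 m³/gal) = 11153.8 gal

1.115×10⁴ gal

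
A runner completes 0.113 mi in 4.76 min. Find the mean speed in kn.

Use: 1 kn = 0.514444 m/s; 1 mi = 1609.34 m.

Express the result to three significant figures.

0.113 mi × 1609.34 = 181.855 m
4.76 min × 60 = 285.6 s
v = d / t = 181.855 m / 285.6 s = 0.636747 m/s
0.636747 m/s ÷ (0.514444 m/s/kn) = 1.23774 kn

1.24 kn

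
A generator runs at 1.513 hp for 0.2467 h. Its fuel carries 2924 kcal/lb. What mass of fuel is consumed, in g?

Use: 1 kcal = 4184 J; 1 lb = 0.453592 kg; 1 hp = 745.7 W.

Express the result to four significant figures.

1.513 hp → 1128.24 W
0.2467 h → 888.12 s
E = P × t = 1128.24 × 888.12 = 1.00201×10⁶ J
2924 kcal/lb → 2.69714×10⁷ J/kg
m = E / e_s = 1.00201×10⁶ / 2.69714×10⁷ = 0.0371508 kg
In g: 0.0371508 / 0.001 = 37.1508 g

37.15 g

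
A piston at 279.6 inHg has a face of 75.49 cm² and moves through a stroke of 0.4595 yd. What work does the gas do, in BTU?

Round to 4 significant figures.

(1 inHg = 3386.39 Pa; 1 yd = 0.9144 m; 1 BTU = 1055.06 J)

2.846 BTU

279.6 inHg → 946835 Pa
75.49 cm² → 0.007549 m²
F = P × A = 946835 × 0.007549 = 7147.66 N
0.4595 yd → 0.420167 m
W = F × d = 7147.66 × 0.420167 = 3003.21 J
In BTU: 3003.21 / 1055.06 = 2.84648 BTU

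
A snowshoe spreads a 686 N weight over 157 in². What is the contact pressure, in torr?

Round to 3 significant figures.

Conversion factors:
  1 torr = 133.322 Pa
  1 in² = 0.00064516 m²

157 in² × 0.00064516 → 0.10129 m²
P = F / A = 686 N / 0.10129 m² = 6772.63 Pa
6772.63 Pa ÷ (133.322 Pa/torr) = 50.799 torr

50.8 torr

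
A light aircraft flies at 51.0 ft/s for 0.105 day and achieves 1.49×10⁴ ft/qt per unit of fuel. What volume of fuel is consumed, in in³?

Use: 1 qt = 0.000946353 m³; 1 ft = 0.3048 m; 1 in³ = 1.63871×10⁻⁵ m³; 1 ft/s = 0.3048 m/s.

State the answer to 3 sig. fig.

51.0 ft/s → 15.5448 m/s
0.105 day → 9072 s
d = v × t = 15.5448 × 9072 = 141022 m
1.49×10⁴ ft/qt → 4.79897×10⁶ m/m³
V = d / (distance per unit fuel) = 141022 / 4.79897×10⁶ = 0.0293859 m³
In in³: 0.0293859 / 1.63871×10⁻⁵ = 1793.23 in³

1790 in³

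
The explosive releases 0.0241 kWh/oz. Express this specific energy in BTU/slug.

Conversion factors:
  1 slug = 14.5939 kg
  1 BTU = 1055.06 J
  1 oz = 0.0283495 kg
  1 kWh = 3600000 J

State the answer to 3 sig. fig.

0.0241 kWh/oz × 3600000 J/kWh ÷ 0.0283495 kg/oz = 3.06037×10⁶ J/kg
3.06037×10⁶ J/kg ÷ 1055.06 J/BTU × 14.5939 kg/slug = 42331.9 BTU/slug

4.23×10⁴ BTU/slug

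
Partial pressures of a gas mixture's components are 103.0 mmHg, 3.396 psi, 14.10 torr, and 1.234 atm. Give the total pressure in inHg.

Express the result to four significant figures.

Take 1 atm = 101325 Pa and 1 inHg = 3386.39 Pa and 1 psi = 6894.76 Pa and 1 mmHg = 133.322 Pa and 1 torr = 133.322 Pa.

103.0 mmHg × 133.322 = 13732.2 Pa
3.396 psi × 6894.76 = 23414.6 Pa
14.10 torr × 133.322 = 1879.84 Pa
1.234 atm × 101325 = 125035 Pa
Total: 13732.2 + 23414.6 + 1879.84 + 125035 = 164062 Pa
In inHg: 164062 / 3386.39 = 48.4475 inHg

48.45 inHg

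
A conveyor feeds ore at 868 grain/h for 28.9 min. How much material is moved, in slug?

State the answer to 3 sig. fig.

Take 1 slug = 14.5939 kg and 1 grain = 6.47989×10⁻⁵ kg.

868 grain/h → 1.56237×10⁻⁵ kg/s
28.9 min → 1734 s
m = ṁ × t = 1.56237×10⁻⁵ × 1734 = 0.0270915 kg
In slug: 0.0270915 / 14.5939 = 0.00185636 slug

0.00186 slug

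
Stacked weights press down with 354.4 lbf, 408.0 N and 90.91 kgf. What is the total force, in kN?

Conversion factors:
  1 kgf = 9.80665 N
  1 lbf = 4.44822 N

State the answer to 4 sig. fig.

2.876 kN

354.4 lbf × 4.44822 = 1576.45 N
408.0 N (already N)
90.91 kgf × 9.80665 = 891.523 N
Total: 1576.45 + 408 + 891.523 = 2875.97 N
In kN: 2875.97 / 1000 = 2.87597 kN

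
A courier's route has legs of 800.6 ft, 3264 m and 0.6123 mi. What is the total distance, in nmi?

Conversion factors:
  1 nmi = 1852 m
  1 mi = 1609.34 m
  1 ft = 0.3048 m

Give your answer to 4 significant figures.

800.6 ft × 0.3048 = 244.023 m
3264 m (already m)
0.6123 mi × 1609.34 = 985.399 m
Combined: 244.023 + 3264 + 985.399 = 4493.42 m
In nmi: 4493.42 / 1852 = 2.42625 nmi

2.426 nmi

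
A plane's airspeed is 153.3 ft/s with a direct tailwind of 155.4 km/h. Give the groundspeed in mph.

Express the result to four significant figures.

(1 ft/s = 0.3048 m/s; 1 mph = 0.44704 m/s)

153.3 ft/s × 0.3048 = 46.7258 m/s
155.4 km/h × (1/3.6) = 43.1667 m/s
Sum: 46.7258 + 43.1667 = 89.8925 m/s
In mph: 89.8925 / 0.44704 = 201.084 mph

201.1 mph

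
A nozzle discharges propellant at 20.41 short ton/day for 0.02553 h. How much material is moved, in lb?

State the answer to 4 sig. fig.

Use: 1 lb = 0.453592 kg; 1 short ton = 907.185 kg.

20.41 short ton/day → 0.214301 kg/s
0.02553 h → 91.908 s
m = ṁ × t = 0.214301 × 91.908 = 19.696 kg
In lb: 19.696 / 0.453592 = 43.4223 lb

43.42 lb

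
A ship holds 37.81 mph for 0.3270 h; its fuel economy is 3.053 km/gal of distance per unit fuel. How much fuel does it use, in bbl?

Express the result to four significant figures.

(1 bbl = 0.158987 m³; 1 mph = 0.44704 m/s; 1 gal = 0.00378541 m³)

0.1552 bbl

37.81 mph → 16.9026 m/s
0.3270 h → 1177.2 s
d = v × t = 16.9026 × 1177.2 = 19897.7 m
3.053 km/gal → 806518 m/m³
V = d / (distance per unit fuel) = 19897.7 / 806518 = 0.0246711 m³
In bbl: 0.0246711 / 0.158987 = 0.155177 bbl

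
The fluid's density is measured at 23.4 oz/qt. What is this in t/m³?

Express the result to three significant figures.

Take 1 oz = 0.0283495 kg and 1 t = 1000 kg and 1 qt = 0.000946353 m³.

23.4 oz/qt × 0.0283495 kg/oz ÷ 0.000946353 m³/qt = 700.984 kg/m³
700.984 kg/m³ ÷ 1000 kg/t = 0.700984 t/m³

0.701 t/m³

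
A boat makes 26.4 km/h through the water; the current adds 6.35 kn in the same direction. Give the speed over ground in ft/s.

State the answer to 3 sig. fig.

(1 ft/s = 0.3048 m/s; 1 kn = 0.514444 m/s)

34.8 ft/s

26.4 km/h × (1/3.6) = 7.33333 m/s
6.35 kn × 0.514444 = 3.26672 m/s
Combined: 7.33333 + 3.26672 = 10.6 m/s
In ft/s: 10.6 / 0.3048 = 34.7769 ft/s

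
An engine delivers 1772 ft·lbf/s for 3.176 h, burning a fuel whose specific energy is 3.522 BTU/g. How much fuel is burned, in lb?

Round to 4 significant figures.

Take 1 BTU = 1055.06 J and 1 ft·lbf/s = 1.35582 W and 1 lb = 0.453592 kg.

1772 ft·lbf/s → 2402.51 W
3.176 h → 11433.6 s
E = P × t = 2402.51 × 11433.6 = 2.74693×10⁷ J
3.522 BTU/g → 3.71592×10⁶ J/kg
m = E / e_s = 2.74693×10⁷ / 3.71592×10⁶ = 7.39233 kg
In lb: 7.39233 / 0.453592 = 16.2973 lb

16.30 lb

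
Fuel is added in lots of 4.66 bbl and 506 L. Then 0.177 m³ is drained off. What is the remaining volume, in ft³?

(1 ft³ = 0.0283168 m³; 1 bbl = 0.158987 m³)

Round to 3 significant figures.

37.8 ft³

4.66 bbl × 0.158987 → 0.740879 m³
506 L × 0.001 → 0.506 m³
0.177 m³ (already m³)
Net: 0.740879 + 0.506 − 0.177 = 1.06988 m³
In ft³: 1.06988 / 0.0283168 = 37.7825 ft³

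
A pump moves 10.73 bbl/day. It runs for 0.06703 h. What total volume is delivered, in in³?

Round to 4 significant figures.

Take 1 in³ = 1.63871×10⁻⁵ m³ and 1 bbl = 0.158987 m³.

290.7 in³

10.73 bbl/day → 1.97446×10⁻⁵ m³/s
0.06703 h → 241.308 s
V = Q × t = 1.97446×10⁻⁵ × 241.308 = 0.00476453 m³
In in³: 0.00476453 / 1.63871×10⁻⁵ = 290.749 in³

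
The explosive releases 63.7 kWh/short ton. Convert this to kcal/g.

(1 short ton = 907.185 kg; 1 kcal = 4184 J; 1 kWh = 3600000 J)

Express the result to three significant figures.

0.0604 kcal/g

63.7 kWh/short ton × 3600000 J/kWh ÷ 907.185 kg/short ton = 252782 J/kg
252782 J/kg ÷ 4184 J/kcal × 0.001 kg/g = 0.0604163 kcal/g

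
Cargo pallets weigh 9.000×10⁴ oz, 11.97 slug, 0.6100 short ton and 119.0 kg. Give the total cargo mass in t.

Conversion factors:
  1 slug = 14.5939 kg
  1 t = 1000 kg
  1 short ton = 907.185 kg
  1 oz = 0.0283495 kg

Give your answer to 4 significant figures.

3.399 t

9.000×10⁴ oz × 0.0283495 = 2551.46 kg
11.97 slug × 14.5939 = 174.689 kg
0.6100 short ton × 907.185 = 553.383 kg
119.0 kg (already kg)
Total: 2551.46 + 174.689 + 553.383 + 119 = 3398.53 kg
In t: 3398.53 / 1000 = 3.39853 t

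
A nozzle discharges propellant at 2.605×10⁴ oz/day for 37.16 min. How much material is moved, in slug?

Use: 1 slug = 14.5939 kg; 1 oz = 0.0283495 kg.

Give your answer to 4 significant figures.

2.605×10⁴ oz/day → 0.00854751 kg/s
37.16 min → 2229.6 s
m = ṁ × t = 0.00854751 × 2229.6 = 19.0575 kg
In slug: 19.0575 / 14.5939 = 1.30585 slug

1.306 slug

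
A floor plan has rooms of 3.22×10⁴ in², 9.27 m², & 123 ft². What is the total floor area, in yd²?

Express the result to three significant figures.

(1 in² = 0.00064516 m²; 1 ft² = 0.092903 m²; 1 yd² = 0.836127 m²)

3.22×10⁴ in² × 0.00064516 → 20.7742 m²
9.27 m² (already m²)
123 ft² × 0.092903 → 11.4271 m²
Total: 20.7742 + 9.27 + 11.4271 = 41.4713 m²
In yd²: 41.4713 / 0.836127 = 49.5993 yd²

49.6 yd²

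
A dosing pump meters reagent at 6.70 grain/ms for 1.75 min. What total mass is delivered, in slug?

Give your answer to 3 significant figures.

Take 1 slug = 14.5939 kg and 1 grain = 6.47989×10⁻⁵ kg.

6.70 grain/ms → 0.434153 kg/s
1.75 min → 105 s
m = ṁ × t = 0.434153 × 105 = 45.5861 kg
In slug: 45.5861 / 14.5939 = 3.12364 slug

3.12 slug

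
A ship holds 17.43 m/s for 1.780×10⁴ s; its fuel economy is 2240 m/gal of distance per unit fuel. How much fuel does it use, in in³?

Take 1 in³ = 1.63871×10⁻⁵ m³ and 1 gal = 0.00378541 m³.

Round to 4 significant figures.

3.199×10⁴ in³

d = v × t = 17.43 × 17800 = 310254 m
2240 m/gal → 591746 m/m³
V = d / (distance per unit fuel) = 310254 / 591746 = 0.524303 m³
In in³: 0.524303 / 1.63871×10⁻⁵ = 31994.9 in³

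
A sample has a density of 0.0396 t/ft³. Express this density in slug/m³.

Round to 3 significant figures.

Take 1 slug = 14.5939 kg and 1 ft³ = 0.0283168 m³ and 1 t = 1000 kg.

95.8 slug/m³

0.0396 t/ft³ × 1000 kg/t ÷ 0.0283168 m³/ft³ = 1398.46 kg/m³
1398.46 kg/m³ ÷ 14.5939 kg/slug = 95.825 slug/m³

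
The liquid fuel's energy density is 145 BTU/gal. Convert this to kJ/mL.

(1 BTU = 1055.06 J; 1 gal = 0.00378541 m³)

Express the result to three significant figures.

145 BTU/gal × 1055.06 J/BTU ÷ 0.00378541 m³/gal = 4.0414×10⁷ J/m³
4.0414×10⁷ J/m³ ÷ 1000 J/kJ × 10⁻⁶ m³/mL = 0.040414 kJ/mL

0.0404 kJ/mL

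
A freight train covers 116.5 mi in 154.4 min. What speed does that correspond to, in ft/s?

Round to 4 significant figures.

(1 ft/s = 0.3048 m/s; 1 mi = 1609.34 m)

66.40 ft/s

116.5 mi × 1609.34 → 187488 m
154.4 min × 60 → 9264 s
v = d / t = 187488 m / 9264 s = 20.2383 m/s
20.2383 m/s ÷ (0.3048 m/s/ft/s) = 66.3986 ft/s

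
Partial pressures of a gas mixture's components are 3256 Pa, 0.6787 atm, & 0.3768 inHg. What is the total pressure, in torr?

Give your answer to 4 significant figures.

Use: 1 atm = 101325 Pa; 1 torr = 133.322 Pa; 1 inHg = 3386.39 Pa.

549.8 torr

3256 Pa (already Pa)
0.6787 atm × 101325 = 68769.3 Pa
0.3768 inHg × 3386.39 = 1275.99 Pa
Combined: 3256 + 68769.3 + 1275.99 = 73301.3 Pa
In torr: 73301.3 / 133.322 = 549.806 torr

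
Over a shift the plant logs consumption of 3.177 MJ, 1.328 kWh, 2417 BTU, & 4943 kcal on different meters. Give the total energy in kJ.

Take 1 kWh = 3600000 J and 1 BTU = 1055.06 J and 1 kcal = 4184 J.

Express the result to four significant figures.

3.119×10⁴ kJ

3.177 MJ × 1000000 = 3.177×10⁶ J
1.328 kWh × 3600000 = 4.7808×10⁶ J
2417 BTU × 1055.06 = 2.55008×10⁶ J
4943 kcal × 4184 = 2.06815×10⁷ J
Combined: 3.177×10⁶ + 4.7808×10⁶ + 2.55008×10⁶ + 2.06815×10⁷ = 3.11894×10⁷ J
In kJ: 3.11894×10⁷ / 1000 = 31189.4 kJ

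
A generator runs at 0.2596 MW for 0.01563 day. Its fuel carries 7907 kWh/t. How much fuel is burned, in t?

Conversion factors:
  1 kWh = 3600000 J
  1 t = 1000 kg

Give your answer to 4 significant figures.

0.2596 MW → 259600 W
0.01563 day → 1350.43 s
E = P × t = 259600 × 1350.43 = 3.50572×10⁸ J
7907 kWh/t → 2.84652×10⁷ J/kg
m = E / e_s = 3.50572×10⁸ / 2.84652×10⁷ = 12.3158 kg
In t: 12.3158 / 1000 = 0.0123158 t

0.01232 t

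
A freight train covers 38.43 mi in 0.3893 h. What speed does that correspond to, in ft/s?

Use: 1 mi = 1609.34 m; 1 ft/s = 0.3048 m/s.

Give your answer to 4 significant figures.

38.43 mi × 1609.34 = 61846.9 m
0.3893 h × 3600 = 1401.48 s
v = d / t = 61846.9 m / 1401.48 s = 44.1297 m/s
44.1297 m/s ÷ (0.3048 m/s/ft/s) = 144.782 ft/s

144.8 ft/s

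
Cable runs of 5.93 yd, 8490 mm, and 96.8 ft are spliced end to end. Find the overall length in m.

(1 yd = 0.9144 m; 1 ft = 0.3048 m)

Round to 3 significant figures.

43.4 m

5.93 yd × 0.9144 → 5.42239 m
8490 mm × 0.001 → 8.49 m
96.8 ft × 0.3048 → 29.5046 m
Sum: 5.42239 + 8.49 + 29.5046 = 43.417 m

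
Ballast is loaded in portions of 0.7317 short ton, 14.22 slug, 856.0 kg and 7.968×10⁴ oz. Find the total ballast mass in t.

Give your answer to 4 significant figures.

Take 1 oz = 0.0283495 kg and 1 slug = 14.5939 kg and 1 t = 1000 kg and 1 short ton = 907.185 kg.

3.986 t

0.7317 short ton × 907.185 = 663.787 kg
14.22 slug × 14.5939 = 207.525 kg
856.0 kg (already kg)
7.968×10⁴ oz × 0.0283495 = 2258.89 kg
Combined: 663.787 + 207.525 + 856 + 2258.89 = 3986.2 kg
In t: 3986.2 / 1000 = 3.9862 t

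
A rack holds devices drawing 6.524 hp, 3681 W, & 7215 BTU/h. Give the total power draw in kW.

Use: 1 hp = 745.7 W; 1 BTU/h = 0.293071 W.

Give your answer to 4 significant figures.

6.524 hp × 745.7 = 4864.95 W
3681 W (already W)
7215 BTU/h × 0.293071 = 2114.51 W
Sum: 4864.95 + 3681 + 2114.51 = 10660.5 W
In kW: 10660.5 / 1000 = 10.6605 kW

10.66 kW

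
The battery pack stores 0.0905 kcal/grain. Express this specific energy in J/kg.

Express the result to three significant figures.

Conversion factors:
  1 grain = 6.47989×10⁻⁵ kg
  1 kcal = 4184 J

0.0905 kcal/grain × 4184 J/kcal ÷ 6.47989×10⁻⁵ kg/grain = 5.84349×10⁶ J/kg
5.84349×10⁶ J/kg  = 5.84349×10⁶ J/kg

5.84×10⁶ J/kg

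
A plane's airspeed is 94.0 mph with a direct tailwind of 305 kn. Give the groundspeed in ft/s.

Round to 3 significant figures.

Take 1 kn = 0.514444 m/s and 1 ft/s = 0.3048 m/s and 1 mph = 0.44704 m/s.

653 ft/s

94.0 mph × 0.44704 = 42.0218 m/s
305 kn × 0.514444 = 156.905 m/s
Combined: 42.0218 + 156.905 = 198.927 m/s
In ft/s: 198.927 / 0.3048 = 652.648 ft/s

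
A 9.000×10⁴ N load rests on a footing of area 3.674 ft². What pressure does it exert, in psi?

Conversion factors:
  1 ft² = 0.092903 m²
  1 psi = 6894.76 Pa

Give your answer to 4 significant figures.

38.24 psi

3.674 ft² × 0.092903 → 0.341326 m²
P = F / A = 90000 N / 0.341326 m² = 263678 Pa
263678 Pa ÷ (6894.76 Pa/psi) = 38.2432 psi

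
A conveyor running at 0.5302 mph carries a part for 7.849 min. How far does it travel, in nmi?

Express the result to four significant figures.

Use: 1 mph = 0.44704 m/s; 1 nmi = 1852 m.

0.5302 mph × 0.44704 = 0.237021 m/s
7.849 min × 60 = 470.94 s
d = v × t = 0.237021 m/s × 470.94 s = 111.623 m
111.623 m ÷ (1852 m/nmi) = 0.0602716 nmi

0.06027 nmi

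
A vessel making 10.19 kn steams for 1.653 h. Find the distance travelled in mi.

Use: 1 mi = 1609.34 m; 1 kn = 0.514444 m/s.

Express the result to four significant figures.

19.38 mi

10.19 kn × 0.514444 = 5.24218 m/s
1.653 h × 3600 = 5950.8 s
d = v × t = 5.24218 m/s × 5950.8 s = 31195.2 m
31195.2 m ÷ (1609.34 m/mi) = 19.3838 mi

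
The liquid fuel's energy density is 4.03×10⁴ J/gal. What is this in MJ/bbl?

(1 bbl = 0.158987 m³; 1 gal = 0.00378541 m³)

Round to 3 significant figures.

4.03×10⁴ J/gal ÷ 0.00378541 m³/gal = 1.06461×10⁷ J/m³
1.06461×10⁷ J/m³ ÷ 1000000 J/MJ × 0.158987 m³/bbl = 1.69259 MJ/bbl

1.69 MJ/bbl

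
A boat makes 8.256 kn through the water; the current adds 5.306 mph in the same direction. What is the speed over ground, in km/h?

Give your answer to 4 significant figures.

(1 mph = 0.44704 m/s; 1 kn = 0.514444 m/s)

23.83 km/h

8.256 kn × 0.514444 → 4.24725 m/s
5.306 mph × 0.44704 → 2.37199 m/s
Combined: 4.24725 + 2.37199 = 6.61924 m/s
In km/h: 6.61924 / (1/3.6) = 23.8293 km/h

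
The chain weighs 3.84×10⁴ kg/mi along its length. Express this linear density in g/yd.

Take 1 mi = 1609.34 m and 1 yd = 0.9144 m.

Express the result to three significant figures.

2.18×10⁴ g/yd

3.84×10⁴ kg/mi ÷ 1609.34 m/mi = 23.8607 kg/m
23.8607 kg/m ÷ 0.001 kg/g × 0.9144 m/yd = 21818.2 g/yd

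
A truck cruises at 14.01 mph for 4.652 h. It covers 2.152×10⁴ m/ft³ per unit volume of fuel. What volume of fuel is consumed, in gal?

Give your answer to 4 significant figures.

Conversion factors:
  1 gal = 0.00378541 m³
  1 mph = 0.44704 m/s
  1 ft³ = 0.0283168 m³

36.46 gal

14.01 mph → 6.26303 m/s
4.652 h → 16747.2 s
d = v × t = 6.26303 × 16747.2 = 104888 m
2.152×10⁴ m/ft³ → 759973 m/m³
V = d / (distance per unit fuel) = 104888 / 759973 = 0.138015 m³
In gal: 0.138015 / 0.00378541 = 36.4597 gal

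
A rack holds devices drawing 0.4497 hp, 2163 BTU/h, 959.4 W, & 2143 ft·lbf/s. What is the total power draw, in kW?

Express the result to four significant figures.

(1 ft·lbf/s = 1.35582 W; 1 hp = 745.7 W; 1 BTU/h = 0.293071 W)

0.4497 hp × 745.7 = 335.341 W
2163 BTU/h × 0.293071 = 633.913 W
959.4 W (already W)
2143 ft·lbf/s × 1.35582 = 2905.52 W
Total: 335.341 + 633.913 + 959.4 + 2905.52 = 4834.17 W
In kW: 4834.17 / 1000 = 4.83417 kW

4.834 kW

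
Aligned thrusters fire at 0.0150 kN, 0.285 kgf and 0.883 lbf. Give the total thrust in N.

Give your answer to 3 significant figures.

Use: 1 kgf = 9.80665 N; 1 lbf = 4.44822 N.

0.0150 kN × 1000 = 15 N
0.285 kgf × 9.80665 = 2.7949 N
0.883 lbf × 4.44822 = 3.92778 N
Total: 15 + 2.7949 + 3.92778 = 21.7227 N

21.7 N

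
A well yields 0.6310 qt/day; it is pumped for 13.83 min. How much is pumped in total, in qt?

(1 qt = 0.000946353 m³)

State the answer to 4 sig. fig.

0.6310 qt/day → 6.91144×10⁻⁹ m³/s
13.83 min → 829.8 s
V = Q × t = 6.91144×10⁻⁹ × 829.8 = 5.73511×10⁻⁶ m³
In qt: 5.73511×10⁻⁶ / 0.000946353 = 0.00606022 qt

0.006060 qt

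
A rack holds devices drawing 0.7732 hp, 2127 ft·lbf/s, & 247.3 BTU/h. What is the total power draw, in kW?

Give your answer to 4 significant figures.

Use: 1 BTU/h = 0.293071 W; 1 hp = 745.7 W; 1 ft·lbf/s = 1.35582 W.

0.7732 hp × 745.7 → 576.575 W
2127 ft·lbf/s × 1.35582 → 2883.83 W
247.3 BTU/h × 0.293071 → 72.4765 W
Sum: 576.575 + 2883.83 + 72.4765 = 3532.88 W
In kW: 3532.88 / 1000 = 3.53288 kW

3.533 kW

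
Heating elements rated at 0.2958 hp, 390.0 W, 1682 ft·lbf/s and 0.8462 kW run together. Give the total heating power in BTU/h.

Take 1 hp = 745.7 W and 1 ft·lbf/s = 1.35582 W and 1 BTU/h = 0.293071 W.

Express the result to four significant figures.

1.275×10⁴ BTU/h

0.2958 hp × 745.7 = 220.578 W
390.0 W (already W)
1682 ft·lbf/s × 1.35582 = 2280.49 W
0.8462 kW × 1000 = 846.2 W
Combined: 220.578 + 390 + 2280.49 + 846.2 = 3737.27 W
In BTU/h: 3737.27 / 0.293071 = 12752.1 BTU/h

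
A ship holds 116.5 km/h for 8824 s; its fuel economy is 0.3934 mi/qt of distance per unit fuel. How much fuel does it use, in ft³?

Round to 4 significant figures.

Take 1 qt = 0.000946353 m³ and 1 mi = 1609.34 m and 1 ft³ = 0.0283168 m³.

116.5 km/h → 32.3611 m/s
d = v × t = 32.3611 × 8824 = 285554 m
0.3934 mi/qt → 669004 m/m³
V = d / (distance per unit fuel) = 285554 / 669004 = 0.426835 m³
In ft³: 0.426835 / 0.0283168 = 15.0736 ft³

15.07 ft³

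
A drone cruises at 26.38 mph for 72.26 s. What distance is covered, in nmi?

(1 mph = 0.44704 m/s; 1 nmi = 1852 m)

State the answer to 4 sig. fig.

26.38 mph × 0.44704 = 11.7929 m/s
d = v × t = 11.7929 m/s × 72.26 s = 852.155 m
852.155 m ÷ (1852 m/nmi) = 0.460127 nmi

0.4601 nmi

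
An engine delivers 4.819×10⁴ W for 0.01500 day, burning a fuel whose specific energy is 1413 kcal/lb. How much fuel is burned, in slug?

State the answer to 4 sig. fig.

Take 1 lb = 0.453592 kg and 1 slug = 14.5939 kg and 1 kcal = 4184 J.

0.01500 day → 1296 s
E = P × t = 48190 × 1296 = 6.24542×10⁷ J
1413 kcal/lb → 1.30337×10⁷ J/kg
m = E / e_s = 6.24542×10⁷ / 1.30337×10⁷ = 4.79175 kg
In slug: 4.79175 / 14.5939 = 0.328339 slug

0.3283 slug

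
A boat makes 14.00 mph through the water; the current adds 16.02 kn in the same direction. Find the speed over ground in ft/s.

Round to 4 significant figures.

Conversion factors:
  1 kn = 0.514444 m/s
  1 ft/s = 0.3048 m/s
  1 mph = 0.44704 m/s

47.57 ft/s

14.00 mph × 0.44704 → 6.25856 m/s
16.02 kn × 0.514444 → 8.24139 m/s
Sum: 6.25856 + 8.24139 = 14.5 m/s
In ft/s: 14.5 / 0.3048 = 47.5722 ft/s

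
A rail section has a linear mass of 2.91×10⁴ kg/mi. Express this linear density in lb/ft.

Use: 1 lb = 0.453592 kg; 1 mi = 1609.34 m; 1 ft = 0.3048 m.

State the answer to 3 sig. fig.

12.2 lb/ft

2.91×10⁴ kg/mi ÷ 1609.34 m/mi = 18.0819 kg/m
18.0819 kg/m ÷ 0.453592 kg/lb × 0.3048 m/ft = 12.1505 lb/ft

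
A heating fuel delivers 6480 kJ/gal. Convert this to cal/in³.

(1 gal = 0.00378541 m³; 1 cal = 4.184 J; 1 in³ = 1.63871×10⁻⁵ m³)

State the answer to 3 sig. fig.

6700 cal/in³

6480 kJ/gal × 1000 J/kJ ÷ 0.00378541 m³/gal = 1.71184×10⁹ J/m³
1.71184×10⁹ J/m³ ÷ 4.184 J/cal × 1.63871×10⁻⁵ m³/in³ = 6704.61 cal/in³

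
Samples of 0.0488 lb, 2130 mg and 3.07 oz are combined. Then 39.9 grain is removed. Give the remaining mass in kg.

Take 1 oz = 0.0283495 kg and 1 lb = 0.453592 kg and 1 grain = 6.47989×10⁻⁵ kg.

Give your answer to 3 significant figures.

0.109 kg

0.0488 lb × 0.453592 = 0.0221353 kg
2130 mg × 10⁻⁶ = 0.00213 kg
3.07 oz × 0.0283495 = 0.087033 kg
39.9 grain × 6.47989×10⁻⁵ = 0.00258548 kg
Sum: 0.0221353 + 0.00213 + 0.087033 − 0.00258548 = 0.108713 kg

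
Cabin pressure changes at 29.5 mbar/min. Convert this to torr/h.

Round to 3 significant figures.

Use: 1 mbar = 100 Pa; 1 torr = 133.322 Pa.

29.5 mbar/min × 100 Pa/mbar ÷ 60 s/min = 49.1667 Pa/s
49.1667 Pa/s ÷ 133.322 Pa/torr × 3600 s/h = 1327.61 torr/h

1330 torr/h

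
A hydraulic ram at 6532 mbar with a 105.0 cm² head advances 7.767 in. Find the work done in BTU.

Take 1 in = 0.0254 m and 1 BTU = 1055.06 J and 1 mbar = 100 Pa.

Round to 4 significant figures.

1.282 BTU

6532 mbar → 653200 Pa
105.0 cm² → 0.0105 m²
F = P × A = 653200 × 0.0105 = 6858.6 N
7.767 in → 0.197282 m
W = F × d = 6858.6 × 0.197282 = 1353.08 J
In BTU: 1353.08 / 1055.06 = 1.28247 BTU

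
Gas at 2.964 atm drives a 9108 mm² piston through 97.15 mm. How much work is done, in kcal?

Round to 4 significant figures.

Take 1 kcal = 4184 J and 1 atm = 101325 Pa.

0.06351 kcal

2.964 atm → 300327 Pa
9108 mm² → 0.009108 m²
F = P × A = 300327 × 0.009108 = 2735.38 N
97.15 mm → 0.09715 m
W = F × d = 2735.38 × 0.09715 = 265.742 J
In kcal: 265.742 / 4184 = 0.0635139 kcal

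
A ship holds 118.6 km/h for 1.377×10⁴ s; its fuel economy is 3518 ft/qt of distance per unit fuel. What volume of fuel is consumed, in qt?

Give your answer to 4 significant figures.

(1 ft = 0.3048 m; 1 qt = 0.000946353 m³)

423.1 qt

118.6 km/h → 32.9444 m/s
d = v × t = 32.9444 × 13770 = 453644 m
3518 ft/qt → 1.13307×10⁶ m/m³
V = d / (distance per unit fuel) = 453644 / 1.13307×10⁶ = 0.400367 m³
In qt: 0.400367 / 0.000946353 = 423.063 qt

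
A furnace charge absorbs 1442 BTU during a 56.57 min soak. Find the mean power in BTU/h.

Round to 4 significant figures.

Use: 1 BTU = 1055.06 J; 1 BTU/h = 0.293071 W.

1529 BTU/h

1442 BTU × 1055.06 = 1.5214×10⁶ J
56.57 min × 60 = 3394.2 s
P = E / t = 1.5214×10⁶ J / 3394.2 s = 448.235 W
448.235 W ÷ (0.293071 W/BTU/h) = 1529.44 BTU/h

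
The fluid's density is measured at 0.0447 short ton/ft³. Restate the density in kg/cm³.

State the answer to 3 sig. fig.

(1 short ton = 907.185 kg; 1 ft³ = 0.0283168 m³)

0.0447 short ton/ft³ × 907.185 kg/short ton ÷ 0.0283168 m³/ft³ = 1432.05 kg/m³
1432.05 kg/m³ × 10⁻⁶ m³/cm³ = 0.00143205 kg/cm³

0.00143 kg/cm³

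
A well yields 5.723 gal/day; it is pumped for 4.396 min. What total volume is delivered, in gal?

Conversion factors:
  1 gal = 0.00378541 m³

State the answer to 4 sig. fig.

0.01747 gal

5.723 gal/day → 2.5074×10⁻⁷ m³/s
4.396 min → 263.76 s
V = Q × t = 2.5074×10⁻⁷ × 263.76 = 6.61352×10⁻⁵ m³
In gal: 6.61352×10⁻⁵ / 0.00378541 = 0.0174711 gal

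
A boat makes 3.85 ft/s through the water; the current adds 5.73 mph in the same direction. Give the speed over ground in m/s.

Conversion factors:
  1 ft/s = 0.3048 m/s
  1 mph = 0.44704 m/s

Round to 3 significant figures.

3.74 m/s

3.85 ft/s × 0.3048 → 1.17348 m/s
5.73 mph × 0.44704 → 2.56154 m/s
Combined: 1.17348 + 2.56154 = 3.73502 m/s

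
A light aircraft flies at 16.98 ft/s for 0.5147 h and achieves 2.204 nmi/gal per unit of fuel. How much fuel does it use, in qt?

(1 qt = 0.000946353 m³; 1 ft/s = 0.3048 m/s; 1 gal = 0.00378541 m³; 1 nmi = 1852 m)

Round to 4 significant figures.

16.98 ft/s → 5.1755 m/s
0.5147 h → 1852.92 s
d = v × t = 5.1755 × 1852.92 = 9589.79 m
2.204 nmi/gal → 1.0783×10⁶ m/m³
V = d / (distance per unit fuel) = 9589.79 / 1.0783×10⁶ = 0.00889343 m³
In qt: 0.00889343 / 0.000946353 = 9.39758 qt

9.398 qt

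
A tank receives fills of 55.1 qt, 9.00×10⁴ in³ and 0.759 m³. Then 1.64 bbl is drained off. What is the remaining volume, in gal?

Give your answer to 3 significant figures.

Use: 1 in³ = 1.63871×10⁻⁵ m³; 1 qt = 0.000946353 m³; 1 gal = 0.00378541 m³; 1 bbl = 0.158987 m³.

535 gal

55.1 qt × 0.000946353 = 0.0521441 m³
9.00×10⁴ in³ × 1.63871×10⁻⁵ = 1.47484 m³
0.759 m³ (already m³)
1.64 bbl × 0.158987 = 0.260739 m³
Net: 0.0521441 + 1.47484 + 0.759 − 0.260739 = 2.02525 m³
In gal: 2.02525 / 0.00378541 = 535.015 gal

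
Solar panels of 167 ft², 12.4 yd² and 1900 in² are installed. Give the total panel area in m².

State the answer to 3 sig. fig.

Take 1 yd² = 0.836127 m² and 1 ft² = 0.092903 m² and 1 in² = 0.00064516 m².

167 ft² × 0.092903 = 15.5148 m²
12.4 yd² × 0.836127 = 10.368 m²
1900 in² × 0.00064516 = 1.2258 m²
Total: 15.5148 + 10.368 + 1.2258 = 27.1086 m²

27.1 m²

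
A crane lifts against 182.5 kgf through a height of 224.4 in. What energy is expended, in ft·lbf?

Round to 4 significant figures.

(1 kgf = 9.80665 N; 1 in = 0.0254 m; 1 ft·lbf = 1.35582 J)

182.5 kgf × 9.80665 → 1789.71 N
224.4 in × 0.0254 → 5.69976 m
W = F × d = 1789.71 N × 5.69976 m = 10200.9 J
10200.9 J ÷ (1.35582 J/ft·lbf) = 7523.79 ft·lbf

7524 ft·lbf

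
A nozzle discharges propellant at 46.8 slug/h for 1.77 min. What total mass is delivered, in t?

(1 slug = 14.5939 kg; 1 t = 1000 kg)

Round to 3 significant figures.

0.0201 t

46.8 slug/h → 0.189721 kg/s
1.77 min → 106.2 s
m = ṁ × t = 0.189721 × 106.2 = 20.1484 kg
In t: 20.1484 / 1000 = 0.0201484 t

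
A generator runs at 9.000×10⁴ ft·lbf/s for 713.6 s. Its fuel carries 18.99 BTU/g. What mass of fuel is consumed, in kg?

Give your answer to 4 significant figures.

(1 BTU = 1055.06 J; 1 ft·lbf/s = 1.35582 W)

9.000×10⁴ ft·lbf/s → 122024 W
E = P × t = 122024 × 713.6 = 8.70763×10⁷ J
18.99 BTU/g → 2.00356×10⁷ J/kg
m = E / e_s = 8.70763×10⁷ / 2.00356×10⁷ = 4.34608 kg

4.346 kg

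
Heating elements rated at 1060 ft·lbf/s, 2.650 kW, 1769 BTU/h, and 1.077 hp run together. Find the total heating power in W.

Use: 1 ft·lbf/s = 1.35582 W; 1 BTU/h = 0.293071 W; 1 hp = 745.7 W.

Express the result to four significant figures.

5409 W

1060 ft·lbf/s × 1.35582 = 1437.17 W
2.650 kW × 1000 = 2650 W
1769 BTU/h × 0.293071 = 518.443 W
1.077 hp × 745.7 = 803.119 W
Sum: 1437.17 + 2650 + 518.443 + 803.119 = 5408.73 W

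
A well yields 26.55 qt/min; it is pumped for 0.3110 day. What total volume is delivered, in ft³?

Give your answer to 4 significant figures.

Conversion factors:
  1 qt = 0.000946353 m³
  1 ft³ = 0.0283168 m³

26.55 qt/min → 4.18761×10⁻⁴ m³/s
0.3110 day → 26870.4 s
V = Q × t = 4.18761×10⁻⁴ × 26870.4 = 11.2523 m³
In ft³: 11.2523 / 0.0283168 = 397.372 ft³

397.4 ft³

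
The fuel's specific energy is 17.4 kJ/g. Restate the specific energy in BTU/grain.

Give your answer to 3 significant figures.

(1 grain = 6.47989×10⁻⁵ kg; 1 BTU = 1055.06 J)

17.4 kJ/g × 1000 J/kJ ÷ 0.001 kg/g = 1.74×10⁷ J/kg
1.74×10⁷ J/kg ÷ 1055.06 J/BTU × 6.47989×10⁻⁵ kg/grain = 1.06866 BTU/grain

1.07 BTU/grain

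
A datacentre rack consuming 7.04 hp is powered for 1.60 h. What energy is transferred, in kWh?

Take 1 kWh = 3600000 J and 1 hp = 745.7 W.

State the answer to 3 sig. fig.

7.04 hp × 745.7 = 5249.73 W
1.60 h × 3600 = 5760 s
E = P × t = 5249.73 W × 5760 s = 3.02384×10⁷ J
3.02384×10⁷ J ÷ (3600000 J/kWh) = 8.39956 kWh

8.40 kWh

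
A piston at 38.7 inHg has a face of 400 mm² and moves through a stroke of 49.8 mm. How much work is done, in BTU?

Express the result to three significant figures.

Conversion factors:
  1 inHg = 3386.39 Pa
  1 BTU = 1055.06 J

38.7 inHg → 131053 Pa
400 mm² → 4×10⁻⁴ m²
F = P × A = 131053 × 4×10⁻⁴ = 52.4212 N
49.8 mm → 0.0498 m
W = F × d = 52.4212 × 0.0498 = 2.61058 J
In BTU: 2.61058 / 1055.06 = 0.00247434 BTU

0.00247 BTU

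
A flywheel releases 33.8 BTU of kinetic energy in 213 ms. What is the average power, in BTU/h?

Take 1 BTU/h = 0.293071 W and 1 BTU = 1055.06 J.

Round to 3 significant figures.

5.71×10⁵ BTU/h

33.8 BTU × 1055.06 = 35661 J
213 ms × 0.001 = 0.213 s
P = E / t = 35661 J / 0.213 s = 167423 W
167423 W ÷ (0.293071 W/BTU/h) = 571271 BTU/h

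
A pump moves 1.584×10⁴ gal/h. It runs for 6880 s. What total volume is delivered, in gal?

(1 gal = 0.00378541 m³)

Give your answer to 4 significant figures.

1.584×10⁴ gal/h → 0.0166558 m³/s
V = Q × t = 0.0166558 × 6880 = 114.592 m³
In gal: 114.592 / 0.00378541 = 30272 gal

3.027×10⁴ gal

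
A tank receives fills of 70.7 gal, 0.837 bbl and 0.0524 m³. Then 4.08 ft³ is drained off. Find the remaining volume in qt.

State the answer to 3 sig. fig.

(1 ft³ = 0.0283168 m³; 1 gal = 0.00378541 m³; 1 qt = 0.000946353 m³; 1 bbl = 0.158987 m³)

70.7 gal × 0.00378541 → 0.267628 m³
0.837 bbl × 0.158987 → 0.133072 m³
0.0524 m³ (already m³)
4.08 ft³ × 0.0283168 → 0.115533 m³
Net: 0.267628 + 0.133072 + 0.0524 − 0.115533 = 0.337567 m³
In qt: 0.337567 / 0.000946353 = 356.703 qt

357 qt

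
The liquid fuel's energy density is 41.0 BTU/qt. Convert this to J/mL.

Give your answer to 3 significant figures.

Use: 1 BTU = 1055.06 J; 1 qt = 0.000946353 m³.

45.7 J/mL

41.0 BTU/qt × 1055.06 J/BTU ÷ 0.000946353 m³/qt = 4.57096×10⁷ J/m³
4.57096×10⁷ J/m³ × 10⁻⁶ m³/mL = 45.7096 J/mL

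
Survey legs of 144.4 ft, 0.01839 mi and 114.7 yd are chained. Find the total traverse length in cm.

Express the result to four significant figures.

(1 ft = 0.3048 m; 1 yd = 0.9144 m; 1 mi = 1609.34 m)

144.4 ft × 0.3048 = 44.0131 m
0.01839 mi × 1609.34 = 29.5958 m
114.7 yd × 0.9144 = 104.882 m
Total: 44.0131 + 29.5958 + 104.882 = 178.491 m
In cm: 178.491 / 0.01 = 17849.1 cm

1.785×10⁴ cm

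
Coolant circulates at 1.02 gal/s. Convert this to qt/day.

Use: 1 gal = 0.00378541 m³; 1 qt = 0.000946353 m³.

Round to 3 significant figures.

1.02 gal/s × 0.00378541 m³/gal = 0.00386112 m³/s
0.00386112 m³/s ÷ 0.000946353 m³/qt × 86400 s/day = 352512 qt/day

3.53×10⁵ qt/day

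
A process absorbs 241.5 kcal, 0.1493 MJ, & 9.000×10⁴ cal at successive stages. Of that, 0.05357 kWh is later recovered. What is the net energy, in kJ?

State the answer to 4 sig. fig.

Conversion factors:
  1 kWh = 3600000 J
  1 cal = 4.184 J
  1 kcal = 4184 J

1343 kJ

241.5 kcal × 4184 = 1.01044×10⁶ J
0.1493 MJ × 1000000 = 149300 J
9.000×10⁴ cal × 4.184 = 376560 J
0.05357 kWh × 3600000 = 192852 J
Sum: 1.01044×10⁶ + 149300 + 376560 − 192852 = 1.34345×10⁶ J
In kJ: 1.34345×10⁶ / 1000 = 1343.45 kJ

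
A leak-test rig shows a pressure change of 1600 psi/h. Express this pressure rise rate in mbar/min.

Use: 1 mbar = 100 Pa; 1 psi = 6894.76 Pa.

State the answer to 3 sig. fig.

1840 mbar/min

1600 psi/h × 6894.76 Pa/psi ÷ 3600 s/h = 3064.34 Pa/s
3064.34 Pa/s ÷ 100 Pa/mbar × 60 s/min = 1838.6 mbar/min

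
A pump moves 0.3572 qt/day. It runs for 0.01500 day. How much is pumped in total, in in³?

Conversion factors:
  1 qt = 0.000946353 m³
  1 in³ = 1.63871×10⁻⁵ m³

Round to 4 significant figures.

0.3094 in³

0.3572 qt/day → 3.91247×10⁻⁹ m³/s
0.01500 day → 1296 s
V = Q × t = 3.91247×10⁻⁹ × 1296 = 5.07056×10⁻⁶ m³
In in³: 5.07056×10⁻⁶ / 1.63871×10⁻⁵ = 0.309424 in³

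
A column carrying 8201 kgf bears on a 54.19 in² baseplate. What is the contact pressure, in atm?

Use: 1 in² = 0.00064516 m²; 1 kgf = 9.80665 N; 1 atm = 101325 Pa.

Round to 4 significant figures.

22.70 atm

8201 kgf × 9.80665 = 80424.3 N
54.19 in² × 0.00064516 = 0.0349612 m²
P = F / A = 80424.3 N / 0.0349612 m² = 2.30039×10⁶ Pa
2.30039×10⁶ Pa ÷ (101325 Pa/atm) = 22.7031 atm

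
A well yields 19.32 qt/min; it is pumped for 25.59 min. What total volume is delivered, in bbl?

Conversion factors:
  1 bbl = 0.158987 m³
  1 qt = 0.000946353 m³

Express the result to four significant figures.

19.32 qt/min → 3.04726×10⁻⁴ m³/s
25.59 min → 1535.4 s
V = Q × t = 3.04726×10⁻⁴ × 1535.4 = 0.467876 m³
In bbl: 0.467876 / 0.158987 = 2.94286 bbl

2.943 bbl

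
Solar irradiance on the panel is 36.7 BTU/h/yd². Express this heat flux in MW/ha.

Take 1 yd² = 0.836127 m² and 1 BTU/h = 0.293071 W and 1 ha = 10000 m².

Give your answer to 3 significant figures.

36.7 BTU/h/yd² × 0.293071 W/BTU/h ÷ 0.836127 m²/yd² = 12.8637 W/m²
12.8637 W/m² ÷ 1000000 W/MW × 10000 m²/ha = 0.128637 MW/ha

0.129 MW/ha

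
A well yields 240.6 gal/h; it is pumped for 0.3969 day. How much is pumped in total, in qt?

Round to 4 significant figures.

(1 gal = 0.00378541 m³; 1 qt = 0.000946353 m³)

240.6 gal/h → 2.52992×10⁻⁴ m³/s
0.3969 day → 34292.2 s
V = Q × t = 2.52992×10⁻⁴ × 34292.2 = 8.67565 m³
In qt: 8.67565 / 0.000946353 = 9167.46 qt

9167 qt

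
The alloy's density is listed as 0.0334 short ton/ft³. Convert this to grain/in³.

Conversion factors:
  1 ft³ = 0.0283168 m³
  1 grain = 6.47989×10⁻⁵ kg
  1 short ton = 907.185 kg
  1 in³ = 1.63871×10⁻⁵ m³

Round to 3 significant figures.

0.0334 short ton/ft³ × 907.185 kg/short ton ÷ 0.0283168 m³/ft³ = 1070.04 kg/m³
1070.04 kg/m³ ÷ 6.47989×10⁻⁵ kg/grain × 1.63871×10⁻⁵ m³/in³ = 270.604 grain/in³

271 grain/in³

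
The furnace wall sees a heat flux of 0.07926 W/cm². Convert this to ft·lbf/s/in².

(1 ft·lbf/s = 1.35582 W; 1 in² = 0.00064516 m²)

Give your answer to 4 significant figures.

0.07926 W/cm² ÷ 0.0001 m²/cm² = 792.6 W/m²
792.6 W/m² ÷ 1.35582 W/ft·lbf/s × 0.00064516 m²/in² = 0.377155 ft·lbf/s/in²

0.3772 ft·lbf/s/in²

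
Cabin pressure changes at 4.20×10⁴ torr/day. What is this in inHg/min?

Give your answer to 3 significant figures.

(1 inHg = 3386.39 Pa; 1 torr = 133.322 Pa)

4.20×10⁴ torr/day × 133.322 Pa/torr ÷ 86400 s/day = 64.8093 Pa/s
64.8093 Pa/s ÷ 3386.39 Pa/inHg × 60 s/min = 1.14829 inHg/min

1.15 inHg/min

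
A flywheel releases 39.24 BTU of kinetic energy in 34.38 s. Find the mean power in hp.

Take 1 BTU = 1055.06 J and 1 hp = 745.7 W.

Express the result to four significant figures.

1.615 hp

39.24 BTU × 1055.06 → 41400.6 J
P = E / t = 41400.6 J / 34.38 s = 1204.21 W
1204.21 W ÷ (745.7 W/hp) = 1.61487 hp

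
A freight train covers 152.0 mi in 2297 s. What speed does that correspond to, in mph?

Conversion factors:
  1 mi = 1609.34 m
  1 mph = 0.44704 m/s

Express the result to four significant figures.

152.0 mi × 1609.34 → 244620 m
v = d / t = 244620 m / 2297 s = 106.495 m/s
106.495 m/s ÷ (0.44704 m/s/mph) = 238.223 mph

238.2 mph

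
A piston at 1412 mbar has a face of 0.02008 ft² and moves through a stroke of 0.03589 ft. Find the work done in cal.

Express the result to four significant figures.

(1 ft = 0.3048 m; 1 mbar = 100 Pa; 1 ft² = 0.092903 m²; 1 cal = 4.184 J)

1412 mbar → 141200 Pa
0.02008 ft² → 0.00186549 m²
F = P × A = 141200 × 0.00186549 = 263.407 N
0.03589 ft → 0.0109393 m
W = F × d = 263.407 × 0.0109393 = 2.88149 J
In cal: 2.88149 / 4.184 = 0.688693 cal

0.6887 cal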